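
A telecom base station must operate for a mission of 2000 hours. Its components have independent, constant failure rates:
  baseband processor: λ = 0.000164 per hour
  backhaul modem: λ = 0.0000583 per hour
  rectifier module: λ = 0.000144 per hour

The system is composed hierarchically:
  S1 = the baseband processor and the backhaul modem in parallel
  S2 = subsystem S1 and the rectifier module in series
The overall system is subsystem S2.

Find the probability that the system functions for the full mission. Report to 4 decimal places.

R(baseband processor) = exp(−0.000164 × 2000) = 0.720363
R(backhaul modem) = exp(−0.0000583 × 2000) = 0.889941
R(rectifier module) = exp(−0.000144 × 2000) = 0.749762
Parallel (baseband processor and backhaul modem): 1 − (1 − 0.720363)(1 − 0.889941) = 0.969223
Series ([0.969223] and rectifier module): 0.969223 × 0.749762 = 0.7267

0.7267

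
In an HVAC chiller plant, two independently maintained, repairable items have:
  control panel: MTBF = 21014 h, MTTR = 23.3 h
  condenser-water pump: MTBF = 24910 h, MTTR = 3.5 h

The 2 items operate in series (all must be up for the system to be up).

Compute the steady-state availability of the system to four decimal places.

0.9988

A(control panel) = MTBF/(MTBF+MTTR) = 21014/(21014+23.3) = 0.998892
A(condenser-water pump) = MTBF/(MTBF+MTTR) = 24910/(24910+3.5) = 0.999860
Series availability: 0.998892 × 0.999860 = 0.9988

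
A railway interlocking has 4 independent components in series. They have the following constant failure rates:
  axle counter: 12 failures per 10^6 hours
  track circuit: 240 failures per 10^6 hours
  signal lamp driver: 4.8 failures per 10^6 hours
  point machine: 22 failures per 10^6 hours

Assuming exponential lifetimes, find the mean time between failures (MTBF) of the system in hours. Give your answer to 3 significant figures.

3590

Series of exponential components: λ_sys = Σ λ_i
λ_sys = 0.000012 + 0.00024 + 0.0000048 + 0.000022 = 2.7880e-04 /h
MTBF = 1 / λ_sys = 3590 h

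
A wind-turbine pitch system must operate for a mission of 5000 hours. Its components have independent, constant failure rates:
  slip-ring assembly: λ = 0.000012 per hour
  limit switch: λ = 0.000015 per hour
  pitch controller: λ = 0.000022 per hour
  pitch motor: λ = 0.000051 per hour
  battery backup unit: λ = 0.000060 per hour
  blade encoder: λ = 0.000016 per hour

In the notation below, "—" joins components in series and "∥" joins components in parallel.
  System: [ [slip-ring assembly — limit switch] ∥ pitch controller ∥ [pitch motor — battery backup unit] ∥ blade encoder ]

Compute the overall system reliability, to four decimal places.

R(slip-ring assembly) = exp(−0.000012 × 5000) = 0.941765
R(limit switch) = exp(−0.000015 × 5000) = 0.927743
R(pitch controller) = exp(−0.000022 × 5000) = 0.895834
R(pitch motor) = exp(−0.000051 × 5000) = 0.774916
R(battery backup unit) = exp(−0.000060 × 5000) = 0.740818
R(blade encoder) = exp(−0.000016 × 5000) = 0.923116
Series (slip-ring assembly and limit switch): 0.941765 × 0.927743 = 0.873716
Series (pitch motor and battery backup unit): 0.774916 × 0.740818 = 0.574072
Parallel ([0.873716], pitch controller, [0.574072], and blade encoder): 1 − (1 − 0.873716)(1 − 0.895834)(1 − 0.574072)(1 − 0.923116) = 0.9996

0.9996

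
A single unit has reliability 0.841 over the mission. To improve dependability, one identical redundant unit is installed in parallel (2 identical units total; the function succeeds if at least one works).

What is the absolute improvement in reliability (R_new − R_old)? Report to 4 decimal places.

0.1337

R_before = 0.841
R_after = 1 − (1 − 0.841)^2 = 0.9747
ΔR = 0.9747 − 0.841 = 0.1337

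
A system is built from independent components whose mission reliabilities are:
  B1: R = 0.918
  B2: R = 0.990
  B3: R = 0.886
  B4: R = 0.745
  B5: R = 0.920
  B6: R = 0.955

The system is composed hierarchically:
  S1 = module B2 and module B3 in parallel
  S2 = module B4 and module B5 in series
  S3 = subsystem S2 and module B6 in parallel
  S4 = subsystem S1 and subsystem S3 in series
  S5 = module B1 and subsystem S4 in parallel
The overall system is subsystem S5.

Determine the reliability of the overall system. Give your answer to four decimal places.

Parallel (B2 and B3): 1 − (1 − 0.990000)(1 − 0.886000) = 0.998860
Series (B4 and B5): 0.745000 × 0.920000 = 0.685400
Parallel ([0.685400] and B6): 1 − (1 − 0.685400)(1 − 0.955000) = 0.985843
Series ([0.998860] and [0.985843]): 0.998860 × 0.985843 = 0.984719
Parallel (B1 and [0.984719]): 1 − (1 − 0.918000)(1 − 0.984719) = 0.9987

0.9987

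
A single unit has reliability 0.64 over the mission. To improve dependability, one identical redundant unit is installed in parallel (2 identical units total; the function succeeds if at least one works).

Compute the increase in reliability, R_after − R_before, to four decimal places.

0.2304

R_before = 0.64
R_after = 1 − (1 − 0.64)^2 = 0.8704
ΔR = 0.8704 − 0.64 = 0.2304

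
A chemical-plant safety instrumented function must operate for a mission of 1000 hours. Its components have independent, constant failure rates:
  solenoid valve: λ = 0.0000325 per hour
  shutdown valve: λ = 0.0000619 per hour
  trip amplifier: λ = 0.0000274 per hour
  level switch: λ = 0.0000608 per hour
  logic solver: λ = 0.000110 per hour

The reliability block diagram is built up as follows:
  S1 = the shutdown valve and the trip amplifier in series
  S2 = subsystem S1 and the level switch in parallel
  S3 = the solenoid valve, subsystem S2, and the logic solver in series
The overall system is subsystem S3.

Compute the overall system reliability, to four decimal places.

0.8628

R(solenoid valve) = exp(−0.0000325 × 1000) = 0.968022
R(shutdown valve) = exp(−0.0000619 × 1000) = 0.939977
R(trip amplifier) = exp(−0.0000274 × 1000) = 0.972972
R(level switch) = exp(−0.0000608 × 1000) = 0.941011
R(logic solver) = exp(−0.000110 × 1000) = 0.895834
Series (shutdown valve and trip amplifier): 0.939977 × 0.972972 = 0.914571
Parallel ([0.914571] and level switch): 1 − (1 − 0.914571)(1 − 0.941011) = 0.994961
Series (solenoid valve, [0.994961], and logic solver): 0.968022 × 0.994961 × 0.895834 = 0.8628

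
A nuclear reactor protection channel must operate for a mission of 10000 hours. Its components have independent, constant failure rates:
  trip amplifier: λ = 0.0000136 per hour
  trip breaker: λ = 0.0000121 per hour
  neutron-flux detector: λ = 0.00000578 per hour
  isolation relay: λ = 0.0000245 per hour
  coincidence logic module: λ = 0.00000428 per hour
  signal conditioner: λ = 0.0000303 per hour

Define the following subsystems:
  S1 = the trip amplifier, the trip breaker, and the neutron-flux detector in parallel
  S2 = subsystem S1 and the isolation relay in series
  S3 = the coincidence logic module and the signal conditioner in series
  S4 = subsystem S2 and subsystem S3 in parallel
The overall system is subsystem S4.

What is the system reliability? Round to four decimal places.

R(trip amplifier) = exp(−0.0000136 × 10000) = 0.872843
R(trip breaker) = exp(−0.0000121 × 10000) = 0.886034
R(neutron-flux detector) = exp(−0.00000578 × 10000) = 0.943839
R(isolation relay) = exp(−0.0000245 × 10000) = 0.782705
R(coincidence logic module) = exp(−0.00000428 × 10000) = 0.958103
R(signal conditioner) = exp(−0.0000303 × 10000) = 0.738599
Parallel (trip amplifier, trip breaker, and neutron-flux detector): 1 − (1 − 0.872843)(1 − 0.886034)(1 − 0.943839) = 0.999186
Series ([0.999186] and isolation relay): 0.999186 × 0.782705 = 0.782068
Series (coincidence logic module and signal conditioner): 0.958103 × 0.738599 = 0.707654
Parallel ([0.782068] and [0.707654]): 1 − (1 − 0.782068)(1 − 0.707654) = 0.9363

0.9363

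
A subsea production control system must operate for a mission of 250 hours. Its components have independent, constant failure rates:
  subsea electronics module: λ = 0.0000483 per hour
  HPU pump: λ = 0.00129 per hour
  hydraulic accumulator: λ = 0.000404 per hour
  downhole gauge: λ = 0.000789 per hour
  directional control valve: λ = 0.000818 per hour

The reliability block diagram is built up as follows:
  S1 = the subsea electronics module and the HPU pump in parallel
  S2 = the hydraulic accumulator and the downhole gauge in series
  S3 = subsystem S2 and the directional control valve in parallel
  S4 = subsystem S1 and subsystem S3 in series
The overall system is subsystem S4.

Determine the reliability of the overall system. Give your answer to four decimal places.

0.9492

R(subsea electronics module) = exp(−0.0000483 × 250) = 0.987998
R(HPU pump) = exp(−0.00129 × 250) = 0.724336
R(hydraulic accumulator) = exp(−0.000404 × 250) = 0.903933
R(downhole gauge) = exp(−0.000789 × 250) = 0.820985
R(directional control valve) = exp(−0.000818 × 250) = 0.815055
Parallel (subsea electronics module and HPU pump): 1 − (1 − 0.987998)(1 − 0.724336) = 0.996691
Series (hydraulic accumulator and downhole gauge): 0.903933 × 0.820985 = 0.742115
Parallel ([0.742115] and directional control valve): 1 − (1 − 0.742115)(1 − 0.815055) = 0.952305
Series ([0.996691] and [0.952305]): 0.996691 × 0.952305 = 0.9492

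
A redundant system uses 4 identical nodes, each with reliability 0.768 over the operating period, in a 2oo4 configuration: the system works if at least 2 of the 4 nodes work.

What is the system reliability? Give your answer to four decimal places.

0.9587

R = Σ_{i=2}^{4} C(4,i) p^i (1−p)^{4−i} with p = 0.768
C(4,2)·0.768^2·0.232^2 = 0.190480
C(4,3)·0.768^3·0.232^1 = 0.420370
C(4,4)·0.768^4·0.232^0 = 0.347892
Sum = 0.9587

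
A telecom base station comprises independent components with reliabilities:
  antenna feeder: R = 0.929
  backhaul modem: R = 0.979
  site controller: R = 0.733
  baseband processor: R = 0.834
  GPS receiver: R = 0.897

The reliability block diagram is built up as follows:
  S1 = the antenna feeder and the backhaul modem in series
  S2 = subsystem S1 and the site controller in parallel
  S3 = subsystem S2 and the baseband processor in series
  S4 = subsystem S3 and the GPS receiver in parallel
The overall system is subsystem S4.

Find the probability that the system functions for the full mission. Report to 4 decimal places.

0.9808

Series (antenna feeder and backhaul modem): 0.929000 × 0.979000 = 0.909491
Parallel ([0.909491] and site controller): 1 − (1 − 0.909491)(1 − 0.733000) = 0.975834
Series ([0.975834] and baseband processor): 0.975834 × 0.834000 = 0.813846
Parallel ([0.813846] and GPS receiver): 1 − (1 − 0.813846)(1 − 0.897000) = 0.9808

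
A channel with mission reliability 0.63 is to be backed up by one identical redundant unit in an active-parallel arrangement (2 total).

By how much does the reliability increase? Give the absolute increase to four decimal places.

R_before = 0.63
R_after = 1 − (1 − 0.63)^2 = 0.8631
ΔR = 0.8631 − 0.63 = 0.2331

0.2331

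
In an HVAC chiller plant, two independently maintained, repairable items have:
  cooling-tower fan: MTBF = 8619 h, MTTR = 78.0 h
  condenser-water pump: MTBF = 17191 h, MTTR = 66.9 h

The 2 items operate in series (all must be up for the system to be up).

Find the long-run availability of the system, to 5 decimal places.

A(cooling-tower fan) = MTBF/(MTBF+MTTR) = 8619/(8619+78.0) = 0.991031
A(condenser-water pump) = MTBF/(MTBF+MTTR) = 17191/(17191+66.9) = 0.996124
Series availability: 0.991031 × 0.996124 = 0.98719

0.98719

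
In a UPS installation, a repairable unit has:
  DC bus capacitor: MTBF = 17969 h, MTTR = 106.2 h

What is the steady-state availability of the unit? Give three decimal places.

A(DC bus capacitor) = MTBF/(MTBF+MTTR) = 17969/(17969+106.2) = 0.994

0.994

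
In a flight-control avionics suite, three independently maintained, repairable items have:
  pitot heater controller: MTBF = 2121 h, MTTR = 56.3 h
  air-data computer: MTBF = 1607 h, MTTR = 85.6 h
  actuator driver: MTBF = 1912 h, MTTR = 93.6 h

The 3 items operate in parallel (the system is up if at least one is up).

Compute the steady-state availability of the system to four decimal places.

0.9999

A(pitot heater controller) = MTBF/(MTBF+MTTR) = 2121/(2121+56.3) = 0.974142
A(air-data computer) = MTBF/(MTBF+MTTR) = 1607/(1607+85.6) = 0.949427
A(actuator driver) = MTBF/(MTBF+MTTR) = 1912/(1912+93.6) = 0.953331
Parallel availability: 1 − (1 − 0.974142)(1 − 0.949427)(1 − 0.953331) = 0.9999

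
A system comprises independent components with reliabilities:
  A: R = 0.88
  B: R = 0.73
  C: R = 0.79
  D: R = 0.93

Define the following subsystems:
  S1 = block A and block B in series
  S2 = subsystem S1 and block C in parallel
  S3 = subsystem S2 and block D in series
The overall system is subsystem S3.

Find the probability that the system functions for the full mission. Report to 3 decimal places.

Series (A and B): 0.88000 × 0.73000 = 0.64240
Parallel ([0.64240] and C): 1 − (1 − 0.64240)(1 − 0.79000) = 0.92490
Series ([0.92490] and D): 0.92490 × 0.93000 = 0.860

0.860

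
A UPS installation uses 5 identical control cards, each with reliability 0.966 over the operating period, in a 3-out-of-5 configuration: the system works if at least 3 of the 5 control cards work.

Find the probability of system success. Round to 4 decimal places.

0.9996

R = Σ_{i=3}^{5} C(5,i) p^i (1−p)^{5−i} with p = 0.966
C(5,3)·0.966^3·0.034^2 = 0.010421
C(5,4)·0.966^4·0.034^1 = 0.148033
C(5,5)·0.966^5·0.034^0 = 0.841174
Sum = 0.9996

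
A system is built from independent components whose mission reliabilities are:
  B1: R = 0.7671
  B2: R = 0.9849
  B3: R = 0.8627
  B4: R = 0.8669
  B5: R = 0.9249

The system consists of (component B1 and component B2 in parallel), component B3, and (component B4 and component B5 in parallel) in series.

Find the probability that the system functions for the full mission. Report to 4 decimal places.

Parallel (B1 and B2): 1 − (1 − 0.767100)(1 − 0.984900) = 0.996483
Parallel (B4 and B5): 1 − (1 − 0.866900)(1 − 0.924900) = 0.990004
Series ([0.996483], B3, and [0.990004]): 0.996483 × 0.862700 × 0.990004 = 0.8511

0.8511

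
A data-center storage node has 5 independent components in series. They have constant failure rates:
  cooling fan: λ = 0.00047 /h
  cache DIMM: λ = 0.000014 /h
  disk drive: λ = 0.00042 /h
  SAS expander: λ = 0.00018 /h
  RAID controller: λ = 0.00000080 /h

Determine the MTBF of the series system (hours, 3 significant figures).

Series of exponential components: λ_sys = Σ λ_i
λ_sys = 0.00047 + 0.000014 + 0.00042 + 0.00018 + 0.00000080 = 1.0848e-03 /h
MTBF = 1 / λ_sys = 922 h

922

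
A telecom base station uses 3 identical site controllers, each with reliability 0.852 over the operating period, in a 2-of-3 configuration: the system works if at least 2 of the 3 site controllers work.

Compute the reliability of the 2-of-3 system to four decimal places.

0.9408

R = Σ_{i=2}^{3} C(3,i) p^i (1−p)^{3−i} with p = 0.852
C(3,2)·0.852^2·0.148^1 = 0.322301
C(3,3)·0.852^3·0.148^0 = 0.618470
Sum = 0.9408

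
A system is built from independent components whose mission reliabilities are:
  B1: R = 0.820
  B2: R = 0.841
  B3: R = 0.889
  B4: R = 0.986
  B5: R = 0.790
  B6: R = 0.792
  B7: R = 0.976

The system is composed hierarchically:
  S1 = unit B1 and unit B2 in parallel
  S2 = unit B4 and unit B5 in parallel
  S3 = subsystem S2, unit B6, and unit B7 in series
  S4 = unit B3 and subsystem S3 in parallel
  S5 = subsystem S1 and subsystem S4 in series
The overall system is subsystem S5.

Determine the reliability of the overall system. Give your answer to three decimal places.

Parallel (B1 and B2): 1 − (1 − 0.82000)(1 − 0.84100) = 0.97138
Parallel (B4 and B5): 1 − (1 − 0.98600)(1 − 0.79000) = 0.99706
Series ([0.99706], B6, and B7): 0.99706 × 0.79200 × 0.97600 = 0.77072
Parallel (B3 and [0.77072]): 1 − (1 − 0.88900)(1 − 0.77072) = 0.97455
Series ([0.97138] and [0.97455]): 0.97138 × 0.97455 = 0.947

0.947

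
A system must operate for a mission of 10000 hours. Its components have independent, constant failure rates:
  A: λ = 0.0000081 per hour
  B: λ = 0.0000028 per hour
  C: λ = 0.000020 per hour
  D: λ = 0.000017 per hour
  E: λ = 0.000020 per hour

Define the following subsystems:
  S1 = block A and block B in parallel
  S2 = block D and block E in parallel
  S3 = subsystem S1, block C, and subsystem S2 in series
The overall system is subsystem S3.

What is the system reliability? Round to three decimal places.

R(A) = exp(−0.0000081 × 10000) = 0.92219
R(B) = exp(−0.0000028 × 10000) = 0.97239
R(C) = exp(−0.000020 × 10000) = 0.81873
R(D) = exp(−0.000017 × 10000) = 0.84366
R(E) = exp(−0.000020 × 10000) = 0.81873
Parallel (A and B): 1 − (1 − 0.92219)(1 − 0.97239) = 0.99785
Parallel (D and E): 1 − (1 − 0.84366)(1 − 0.81873) = 0.97166
Series ([0.99785], C, and [0.97166]): 0.99785 × 0.81873 × 0.97166 = 0.794

0.794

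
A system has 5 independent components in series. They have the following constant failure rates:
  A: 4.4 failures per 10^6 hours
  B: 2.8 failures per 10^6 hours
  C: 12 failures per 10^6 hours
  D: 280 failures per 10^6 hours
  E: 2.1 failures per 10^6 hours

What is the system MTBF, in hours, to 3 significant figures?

3320

Series of exponential components: λ_sys = Σ λ_i
λ_sys = 0.0000044 + 0.0000028 + 0.000012 + 0.00028 + 0.0000021 = 3.0130e-04 /h
MTBF = 1 / λ_sys = 3320 h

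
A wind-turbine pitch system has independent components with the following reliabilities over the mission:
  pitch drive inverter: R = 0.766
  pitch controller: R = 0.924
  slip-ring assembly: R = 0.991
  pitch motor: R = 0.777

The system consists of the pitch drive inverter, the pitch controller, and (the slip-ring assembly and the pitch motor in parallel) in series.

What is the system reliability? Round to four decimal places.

0.7064

Parallel (slip-ring assembly and pitch motor): 1 − (1 − 0.991000)(1 − 0.777000) = 0.997993
Series (pitch drive inverter, pitch controller, and [0.997993]): 0.766000 × 0.924000 × 0.997993 = 0.7064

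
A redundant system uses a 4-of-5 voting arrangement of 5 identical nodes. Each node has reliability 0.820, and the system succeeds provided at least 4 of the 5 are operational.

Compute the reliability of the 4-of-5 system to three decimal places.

0.778

R = Σ_{i=4}^{5} C(5,i) p^i (1−p)^{5−i} with p = 0.820
C(5,4)·0.820^4·0.180^1 = 0.40691
C(5,5)·0.820^5·0.180^0 = 0.37074
Sum = 0.778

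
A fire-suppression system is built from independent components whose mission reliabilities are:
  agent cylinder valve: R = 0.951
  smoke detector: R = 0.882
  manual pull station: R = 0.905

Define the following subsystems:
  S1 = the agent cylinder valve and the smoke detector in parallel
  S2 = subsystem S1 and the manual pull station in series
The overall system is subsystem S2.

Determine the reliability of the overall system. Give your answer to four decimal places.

Parallel (agent cylinder valve and smoke detector): 1 − (1 − 0.951000)(1 − 0.882000) = 0.994218
Series ([0.994218] and manual pull station): 0.994218 × 0.905000 = 0.8998

0.8998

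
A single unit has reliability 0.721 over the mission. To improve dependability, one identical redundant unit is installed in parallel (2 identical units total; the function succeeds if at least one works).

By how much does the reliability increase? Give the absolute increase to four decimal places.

0.2012

R_before = 0.721
R_after = 1 − (1 − 0.721)^2 = 0.9222
ΔR = 0.9222 − 0.721 = 0.2012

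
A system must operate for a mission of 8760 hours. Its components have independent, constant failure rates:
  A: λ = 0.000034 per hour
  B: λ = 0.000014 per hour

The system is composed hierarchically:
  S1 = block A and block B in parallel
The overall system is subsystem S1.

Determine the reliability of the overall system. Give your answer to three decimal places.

0.970

R(A) = exp(−0.000034 × 8760) = 0.74242
R(B) = exp(−0.000014 × 8760) = 0.88458
Parallel (A and B): 1 − (1 − 0.74242)(1 − 0.88458) = 0.970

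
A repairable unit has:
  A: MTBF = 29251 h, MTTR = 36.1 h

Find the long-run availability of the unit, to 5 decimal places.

0.99877

A(A) = MTBF/(MTBF+MTTR) = 29251/(29251+36.1) = 0.99877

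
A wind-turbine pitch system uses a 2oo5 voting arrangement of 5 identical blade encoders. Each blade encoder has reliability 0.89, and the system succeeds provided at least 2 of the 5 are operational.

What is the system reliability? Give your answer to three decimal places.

R = Σ_{i=2}^{5} C(5,i) p^i (1−p)^{5−i} with p = 0.89
C(5,2)·0.89^2·0.11^3 = 0.01054
C(5,3)·0.89^3·0.11^2 = 0.08530
C(5,4)·0.89^4·0.11^1 = 0.34508
C(5,5)·0.89^5·0.11^0 = 0.55841
Sum = 0.999

0.999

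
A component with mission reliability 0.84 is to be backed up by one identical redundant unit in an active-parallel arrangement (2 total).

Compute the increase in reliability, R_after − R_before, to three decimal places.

R_before = 0.84
R_after = 1 − (1 − 0.84)^2 = 0.974
ΔR = 0.974 − 0.84 = 0.134

0.134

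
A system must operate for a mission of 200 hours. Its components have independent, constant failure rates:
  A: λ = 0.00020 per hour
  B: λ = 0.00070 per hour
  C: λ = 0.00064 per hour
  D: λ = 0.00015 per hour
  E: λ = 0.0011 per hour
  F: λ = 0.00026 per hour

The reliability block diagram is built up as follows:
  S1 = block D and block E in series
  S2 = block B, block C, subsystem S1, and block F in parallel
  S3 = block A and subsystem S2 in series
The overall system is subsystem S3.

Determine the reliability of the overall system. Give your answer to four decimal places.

0.9606

R(A) = exp(−0.00020 × 200) = 0.960789
R(B) = exp(−0.00070 × 200) = 0.869358
R(C) = exp(−0.00064 × 200) = 0.879853
R(D) = exp(−0.00015 × 200) = 0.970446
R(E) = exp(−0.0011 × 200) = 0.802519
R(F) = exp(−0.00026 × 200) = 0.949329
Series (D and E): 0.970446 × 0.802519 = 0.778801
Parallel (B, C, [0.778801], and F): 1 − (1 − 0.869358)(1 − 0.879853)(1 − 0.778801)(1 − 0.949329) = 0.999824
Series (A and [0.999824]): 0.960789 × 0.999824 = 0.9606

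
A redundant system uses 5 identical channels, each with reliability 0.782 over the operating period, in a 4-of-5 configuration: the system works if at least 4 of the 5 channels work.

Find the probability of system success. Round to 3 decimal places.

0.700

R = Σ_{i=4}^{5} C(5,i) p^i (1−p)^{5−i} with p = 0.782
C(5,4)·0.782^4·0.218^1 = 0.40762
C(5,5)·0.782^5·0.218^0 = 0.29244
Sum = 0.700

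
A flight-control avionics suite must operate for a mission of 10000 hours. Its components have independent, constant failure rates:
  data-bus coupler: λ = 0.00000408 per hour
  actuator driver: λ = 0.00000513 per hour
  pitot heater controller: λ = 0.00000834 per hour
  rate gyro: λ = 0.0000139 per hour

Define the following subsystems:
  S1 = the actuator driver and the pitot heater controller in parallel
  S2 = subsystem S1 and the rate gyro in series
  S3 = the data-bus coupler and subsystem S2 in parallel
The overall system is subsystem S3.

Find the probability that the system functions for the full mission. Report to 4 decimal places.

0.9947

R(data-bus coupler) = exp(−0.00000408 × 10000) = 0.960021
R(actuator driver) = exp(−0.00000513 × 10000) = 0.949994
R(pitot heater controller) = exp(−0.00000834 × 10000) = 0.919983
R(rate gyro) = exp(−0.0000139 × 10000) = 0.870228
Parallel (actuator driver and pitot heater controller): 1 − (1 − 0.949994)(1 − 0.919983) = 0.995999
Series ([0.995999] and rate gyro): 0.995999 × 0.870228 = 0.866746
Parallel (data-bus coupler and [0.866746]): 1 − (1 − 0.960021)(1 − 0.866746) = 0.9947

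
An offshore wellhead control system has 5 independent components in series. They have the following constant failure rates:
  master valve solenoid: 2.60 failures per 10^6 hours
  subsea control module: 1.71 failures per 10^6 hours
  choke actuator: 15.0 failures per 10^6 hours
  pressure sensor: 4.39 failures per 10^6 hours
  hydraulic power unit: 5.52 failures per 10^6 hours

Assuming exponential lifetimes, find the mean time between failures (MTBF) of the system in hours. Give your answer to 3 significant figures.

Series of exponential components: λ_sys = Σ λ_i
λ_sys = 0.00000260 + 0.00000171 + 0.0000150 + 0.00000439 + 0.00000552 = 2.9220e-05 /h
MTBF = 1 / λ_sys = 34200 h

34200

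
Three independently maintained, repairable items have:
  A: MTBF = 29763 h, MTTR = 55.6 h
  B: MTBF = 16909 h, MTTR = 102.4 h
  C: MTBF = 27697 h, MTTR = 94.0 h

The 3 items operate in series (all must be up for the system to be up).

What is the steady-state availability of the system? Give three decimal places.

0.989

A(A) = MTBF/(MTBF+MTTR) = 29763/(29763+55.6) = 0.998135
A(B) = MTBF/(MTBF+MTTR) = 16909/(16909+102.4) = 0.993981
A(C) = MTBF/(MTBF+MTTR) = 27697/(27697+94.0) = 0.996618
Series availability: 0.998135 × 0.993981 × 0.996618 = 0.989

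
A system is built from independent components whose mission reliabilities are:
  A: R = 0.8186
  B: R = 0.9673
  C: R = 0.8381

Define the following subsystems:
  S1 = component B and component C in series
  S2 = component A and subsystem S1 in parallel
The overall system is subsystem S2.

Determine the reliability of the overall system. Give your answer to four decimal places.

Series (B and C): 0.967300 × 0.838100 = 0.810694
Parallel (A and [0.810694]): 1 − (1 − 0.818600)(1 − 0.810694) = 0.9657

0.9657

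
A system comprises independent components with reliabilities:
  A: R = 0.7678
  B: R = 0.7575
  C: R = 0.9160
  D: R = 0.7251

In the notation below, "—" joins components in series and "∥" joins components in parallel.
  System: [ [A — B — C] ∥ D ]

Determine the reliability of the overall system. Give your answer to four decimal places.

0.8716

Series (A, B, and C): 0.767800 × 0.757500 × 0.916000 = 0.532753
Parallel ([0.532753] and D): 1 − (1 − 0.532753)(1 − 0.725100) = 0.8716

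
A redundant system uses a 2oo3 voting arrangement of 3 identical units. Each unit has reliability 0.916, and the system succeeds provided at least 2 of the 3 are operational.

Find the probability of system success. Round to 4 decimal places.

R = Σ_{i=2}^{3} C(3,i) p^i (1−p)^{3−i} with p = 0.916
C(3,2)·0.916^2·0.084^1 = 0.211442
C(3,3)·0.916^3·0.084^0 = 0.768575
Sum = 0.9800

0.9800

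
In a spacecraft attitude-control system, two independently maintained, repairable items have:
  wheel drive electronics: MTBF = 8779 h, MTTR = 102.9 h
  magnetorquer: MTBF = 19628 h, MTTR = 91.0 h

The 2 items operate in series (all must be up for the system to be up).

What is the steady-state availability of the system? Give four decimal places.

A(wheel drive electronics) = MTBF/(MTBF+MTTR) = 8779/(8779+102.9) = 0.988415
A(magnetorquer) = MTBF/(MTBF+MTTR) = 19628/(19628+91.0) = 0.995385
Series availability: 0.988415 × 0.995385 = 0.9839

0.9839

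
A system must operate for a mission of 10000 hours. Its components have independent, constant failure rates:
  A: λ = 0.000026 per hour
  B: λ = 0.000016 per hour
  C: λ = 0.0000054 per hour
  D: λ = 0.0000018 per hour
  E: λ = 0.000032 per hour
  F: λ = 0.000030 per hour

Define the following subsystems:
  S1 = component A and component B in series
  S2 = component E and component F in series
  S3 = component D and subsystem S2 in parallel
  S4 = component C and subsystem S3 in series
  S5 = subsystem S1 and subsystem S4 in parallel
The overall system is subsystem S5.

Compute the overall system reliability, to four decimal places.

R(A) = exp(−0.000026 × 10000) = 0.771052
R(B) = exp(−0.000016 × 10000) = 0.852144
R(C) = exp(−0.0000054 × 10000) = 0.947432
R(D) = exp(−0.0000018 × 10000) = 0.982161
R(E) = exp(−0.000032 × 10000) = 0.726149
R(F) = exp(−0.000030 × 10000) = 0.740818
Series (A and B): 0.771052 × 0.852144 = 0.657047
Series (E and F): 0.726149 × 0.740818 = 0.537944
Parallel (D and [0.537944]): 1 − (1 − 0.982161)(1 − 0.537944) = 0.991757
Series (C and [0.991757]): 0.947432 × 0.991757 = 0.939622
Parallel ([0.657047] and [0.939622]): 1 − (1 − 0.657047)(1 − 0.939622) = 0.9793

0.9793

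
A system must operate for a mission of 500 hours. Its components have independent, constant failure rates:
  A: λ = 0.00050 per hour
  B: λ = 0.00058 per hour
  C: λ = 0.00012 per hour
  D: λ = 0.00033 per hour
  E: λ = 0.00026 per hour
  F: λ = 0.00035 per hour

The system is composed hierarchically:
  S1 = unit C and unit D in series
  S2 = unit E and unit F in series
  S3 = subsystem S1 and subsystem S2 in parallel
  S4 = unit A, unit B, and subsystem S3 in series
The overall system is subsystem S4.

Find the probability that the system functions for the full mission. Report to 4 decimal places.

R(A) = exp(−0.00050 × 500) = 0.778801
R(B) = exp(−0.00058 × 500) = 0.748264
R(C) = exp(−0.00012 × 500) = 0.941765
R(D) = exp(−0.00033 × 500) = 0.847894
R(E) = exp(−0.00026 × 500) = 0.878095
R(F) = exp(−0.00035 × 500) = 0.839457
Series (C and D): 0.941765 × 0.847894 = 0.798517
Series (E and F): 0.878095 × 0.839457 = 0.737123
Parallel ([0.798517] and [0.737123]): 1 − (1 − 0.798517)(1 − 0.737123) = 0.947035
Series (A, B, and [0.947035]): 0.778801 × 0.748264 × 0.947035 = 0.5519

0.5519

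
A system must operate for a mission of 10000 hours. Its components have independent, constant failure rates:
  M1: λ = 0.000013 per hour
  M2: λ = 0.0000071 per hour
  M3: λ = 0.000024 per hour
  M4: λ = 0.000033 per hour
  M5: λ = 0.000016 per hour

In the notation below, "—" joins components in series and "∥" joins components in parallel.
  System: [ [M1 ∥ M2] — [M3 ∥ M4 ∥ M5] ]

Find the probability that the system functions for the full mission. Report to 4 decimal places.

0.9829

R(M1) = exp(−0.000013 × 10000) = 0.878095
R(M2) = exp(−0.0000071 × 10000) = 0.931462
R(M3) = exp(−0.000024 × 10000) = 0.786628
R(M4) = exp(−0.000033 × 10000) = 0.718924
R(M5) = exp(−0.000016 × 10000) = 0.852144
Parallel (M1 and M2): 1 − (1 − 0.878095)(1 − 0.931462) = 0.991645
Parallel (M3, M4, and M5): 1 − (1 − 0.786628)(1 − 0.718924)(1 − 0.852144) = 0.991133
Series ([0.991645] and [0.991133]): 0.991645 × 0.991133 = 0.9829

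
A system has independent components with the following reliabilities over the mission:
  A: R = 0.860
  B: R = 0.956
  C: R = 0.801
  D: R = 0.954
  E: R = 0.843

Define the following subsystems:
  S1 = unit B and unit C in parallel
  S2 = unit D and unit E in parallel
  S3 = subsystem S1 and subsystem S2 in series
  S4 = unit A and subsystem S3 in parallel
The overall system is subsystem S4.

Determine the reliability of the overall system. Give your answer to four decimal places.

Parallel (B and C): 1 − (1 − 0.956000)(1 − 0.801000) = 0.991244
Parallel (D and E): 1 − (1 − 0.954000)(1 − 0.843000) = 0.992778
Series ([0.991244] and [0.992778]): 0.991244 × 0.992778 = 0.984085
Parallel (A and [0.984085]): 1 − (1 − 0.860000)(1 − 0.984085) = 0.9978

0.9978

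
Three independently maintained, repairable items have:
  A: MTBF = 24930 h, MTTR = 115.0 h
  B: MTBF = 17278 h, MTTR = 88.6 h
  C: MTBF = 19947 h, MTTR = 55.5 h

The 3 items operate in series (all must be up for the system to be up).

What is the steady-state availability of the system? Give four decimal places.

A(A) = MTBF/(MTBF+MTTR) = 24930/(24930+115.0) = 0.995408
A(B) = MTBF/(MTBF+MTTR) = 17278/(17278+88.6) = 0.994898
A(C) = MTBF/(MTBF+MTTR) = 19947/(19947+55.5) = 0.997225
Series availability: 0.995408 × 0.994898 × 0.997225 = 0.9876

0.9876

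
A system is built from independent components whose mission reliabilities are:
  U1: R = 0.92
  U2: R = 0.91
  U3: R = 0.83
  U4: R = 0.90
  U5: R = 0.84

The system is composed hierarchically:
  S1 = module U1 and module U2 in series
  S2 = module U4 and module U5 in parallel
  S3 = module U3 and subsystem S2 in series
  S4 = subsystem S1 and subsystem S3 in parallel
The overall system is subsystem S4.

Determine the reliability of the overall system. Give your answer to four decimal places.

0.9702

Series (U1 and U2): 0.920000 × 0.910000 = 0.837200
Parallel (U4 and U5): 1 − (1 − 0.900000)(1 − 0.840000) = 0.984000
Series (U3 and [0.984000]): 0.830000 × 0.984000 = 0.816720
Parallel ([0.837200] and [0.816720]): 1 − (1 − 0.837200)(1 − 0.816720) = 0.9702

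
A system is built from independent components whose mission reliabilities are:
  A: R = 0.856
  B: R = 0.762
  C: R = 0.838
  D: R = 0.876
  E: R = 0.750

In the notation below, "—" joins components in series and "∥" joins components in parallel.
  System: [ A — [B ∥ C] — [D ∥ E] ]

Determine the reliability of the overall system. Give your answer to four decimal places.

Parallel (B and C): 1 − (1 − 0.762000)(1 − 0.838000) = 0.961444
Parallel (D and E): 1 − (1 − 0.876000)(1 − 0.750000) = 0.969000
Series (A, [0.961444], and [0.969000]): 0.856000 × 0.961444 × 0.969000 = 0.7975

0.7975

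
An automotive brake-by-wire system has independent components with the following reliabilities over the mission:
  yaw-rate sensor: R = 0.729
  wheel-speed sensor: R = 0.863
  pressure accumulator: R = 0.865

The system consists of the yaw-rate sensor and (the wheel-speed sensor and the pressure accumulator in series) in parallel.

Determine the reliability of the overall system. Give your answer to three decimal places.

0.931

Series (wheel-speed sensor and pressure accumulator): 0.86300 × 0.86500 = 0.74650
Parallel (yaw-rate sensor and [0.74650]): 1 − (1 − 0.72900)(1 − 0.74650) = 0.931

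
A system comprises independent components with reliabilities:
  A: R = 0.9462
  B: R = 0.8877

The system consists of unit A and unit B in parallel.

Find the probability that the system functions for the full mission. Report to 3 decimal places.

0.994

Parallel (A and B): 1 − (1 − 0.94620)(1 − 0.88770) = 0.994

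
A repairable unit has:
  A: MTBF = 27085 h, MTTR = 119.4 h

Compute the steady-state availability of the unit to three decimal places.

0.996

A(A) = MTBF/(MTBF+MTTR) = 27085/(27085+119.4) = 0.996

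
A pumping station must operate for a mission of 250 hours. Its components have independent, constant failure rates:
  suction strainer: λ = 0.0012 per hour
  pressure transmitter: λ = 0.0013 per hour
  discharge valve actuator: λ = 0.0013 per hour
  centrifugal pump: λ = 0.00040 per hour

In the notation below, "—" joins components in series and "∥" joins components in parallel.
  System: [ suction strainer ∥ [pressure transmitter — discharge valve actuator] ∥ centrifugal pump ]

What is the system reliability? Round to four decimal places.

0.9882

R(suction strainer) = exp(−0.0012 × 250) = 0.740818
R(pressure transmitter) = exp(−0.0013 × 250) = 0.722527
R(discharge valve actuator) = exp(−0.0013 × 250) = 0.722527
R(centrifugal pump) = exp(−0.00040 × 250) = 0.904837
Series (pressure transmitter and discharge valve actuator): 0.722527 × 0.722527 = 0.522045
Parallel (suction strainer, [0.522045], and centrifugal pump): 1 − (1 − 0.740818)(1 − 0.522045)(1 − 0.904837) = 0.9882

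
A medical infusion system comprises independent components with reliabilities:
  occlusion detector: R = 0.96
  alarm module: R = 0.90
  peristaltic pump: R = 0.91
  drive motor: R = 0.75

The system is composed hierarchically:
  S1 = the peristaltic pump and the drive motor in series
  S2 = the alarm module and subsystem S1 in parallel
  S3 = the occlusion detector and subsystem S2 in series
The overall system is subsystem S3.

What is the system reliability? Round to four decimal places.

Series (peristaltic pump and drive motor): 0.910000 × 0.750000 = 0.682500
Parallel (alarm module and [0.682500]): 1 − (1 − 0.900000)(1 − 0.682500) = 0.968250
Series (occlusion detector and [0.968250]): 0.960000 × 0.968250 = 0.9295

0.9295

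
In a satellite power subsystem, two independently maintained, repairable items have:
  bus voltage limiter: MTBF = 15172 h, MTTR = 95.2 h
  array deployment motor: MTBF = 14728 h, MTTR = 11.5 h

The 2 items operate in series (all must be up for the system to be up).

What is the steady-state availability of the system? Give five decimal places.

A(bus voltage limiter) = MTBF/(MTBF+MTTR) = 15172/(15172+95.2) = 0.993764
A(array deployment motor) = MTBF/(MTBF+MTTR) = 14728/(14728+11.5) = 0.999220
Series availability: 0.993764 × 0.999220 = 0.99299

0.99299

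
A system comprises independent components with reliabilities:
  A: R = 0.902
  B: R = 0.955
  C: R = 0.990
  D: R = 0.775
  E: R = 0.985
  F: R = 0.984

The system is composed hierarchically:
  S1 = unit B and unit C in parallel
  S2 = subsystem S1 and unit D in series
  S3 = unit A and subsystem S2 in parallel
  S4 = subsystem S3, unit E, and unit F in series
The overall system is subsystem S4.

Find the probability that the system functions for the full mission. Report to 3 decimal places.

0.948

Parallel (B and C): 1 − (1 − 0.95500)(1 − 0.99000) = 0.99955
Series ([0.99955] and D): 0.99955 × 0.77500 = 0.77465
Parallel (A and [0.77465]): 1 − (1 − 0.90200)(1 − 0.77465) = 0.97792
Series ([0.97792], E, and F): 0.97792 × 0.98500 × 0.98400 = 0.948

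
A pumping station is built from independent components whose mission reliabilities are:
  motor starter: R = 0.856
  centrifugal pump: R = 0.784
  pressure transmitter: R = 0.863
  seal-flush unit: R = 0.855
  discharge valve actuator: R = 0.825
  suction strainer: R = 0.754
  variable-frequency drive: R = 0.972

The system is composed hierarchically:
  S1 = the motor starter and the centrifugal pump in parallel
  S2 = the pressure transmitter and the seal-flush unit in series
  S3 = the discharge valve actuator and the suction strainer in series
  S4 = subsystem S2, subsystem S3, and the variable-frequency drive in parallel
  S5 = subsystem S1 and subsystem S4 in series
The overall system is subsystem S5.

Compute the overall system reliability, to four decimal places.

0.9662

Parallel (motor starter and centrifugal pump): 1 − (1 − 0.856000)(1 − 0.784000) = 0.968896
Series (pressure transmitter and seal-flush unit): 0.863000 × 0.855000 = 0.737865
Series (discharge valve actuator and suction strainer): 0.825000 × 0.754000 = 0.622050
Parallel ([0.737865], [0.622050], and variable-frequency drive): 1 − (1 − 0.737865)(1 − 0.622050)(1 − 0.972000) = 0.997226
Series ([0.968896] and [0.997226]): 0.968896 × 0.997226 = 0.9662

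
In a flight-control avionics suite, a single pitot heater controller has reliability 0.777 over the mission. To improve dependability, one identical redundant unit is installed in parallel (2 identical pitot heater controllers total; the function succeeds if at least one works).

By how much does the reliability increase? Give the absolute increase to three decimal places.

0.173

R_before = 0.777
R_after = 1 − (1 − 0.777)^2 = 0.950
ΔR = 0.950 − 0.777 = 0.173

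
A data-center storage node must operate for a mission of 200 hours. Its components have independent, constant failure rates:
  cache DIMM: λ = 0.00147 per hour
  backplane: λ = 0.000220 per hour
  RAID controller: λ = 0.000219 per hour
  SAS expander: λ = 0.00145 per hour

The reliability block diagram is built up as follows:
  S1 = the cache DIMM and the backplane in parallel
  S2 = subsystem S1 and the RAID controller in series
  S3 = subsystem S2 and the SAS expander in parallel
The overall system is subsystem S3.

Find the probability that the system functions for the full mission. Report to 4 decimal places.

R(cache DIMM) = exp(−0.00147 × 200) = 0.745276
R(backplane) = exp(−0.000220 × 200) = 0.956954
R(RAID controller) = exp(−0.000219 × 200) = 0.957145
R(SAS expander) = exp(−0.00145 × 200) = 0.748264
Parallel (cache DIMM and backplane): 1 − (1 − 0.745276)(1 − 0.956954) = 0.989035
Series ([0.989035] and RAID controller): 0.989035 × 0.957145 = 0.946650
Parallel ([0.946650] and SAS expander): 1 − (1 − 0.946650)(1 − 0.748264) = 0.9866

0.9866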